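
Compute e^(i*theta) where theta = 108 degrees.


cos(108°) = -0.3090
sin(108°) = 0.9511

e^(i*108°) = -0.3090 + 0.9511i


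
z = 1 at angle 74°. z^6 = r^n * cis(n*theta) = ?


r^6 = 1^6 = 1
n*theta = 6*74° = 444° = 84° (mod 360)
a = 1*cos(84°) = 0.1045
b = 1*sin(84°) = 0.9945

1 cis(84°) = 0.1045 + 0.9945i


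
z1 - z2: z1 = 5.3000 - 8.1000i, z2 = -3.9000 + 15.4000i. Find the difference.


Real: 5.3 + 3.9 = 9.2
Imag: -8.1 - 15.4 = -23.5

9.2000 - 23.5000i


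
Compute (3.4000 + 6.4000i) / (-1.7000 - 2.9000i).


Conjugate of z2 = -1.7000 + 2.9000i
Numerator: (3.4000 + 6.4000i)(-1.7000 + 2.9000i) = -24.3400 - 1.0200i
Denominator: (-1.7)^2 + (-2.9)^2 = 11.3
Result = (-24.3400 - 1.0200i)/11.3

-2.1540 - 0.0903i


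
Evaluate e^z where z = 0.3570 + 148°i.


e^0.3570 = 1.4290
cos(148°) = -0.84805
sin(148°) = 0.52992
Real = 1.4290*(-0.84805) = -1.2119
Imag = 1.4290*0.52992 = 0.7573

-1.2119 + 0.7573i


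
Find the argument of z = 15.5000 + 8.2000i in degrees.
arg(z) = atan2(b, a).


Re = 15.5, Im = 8.2
arg = atan2(8.2, 15.5) = 27.8803 degrees

arg(z) = 27.8803 degrees


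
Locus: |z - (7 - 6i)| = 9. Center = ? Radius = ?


|z - z0| = r is a circle with center z0 and radius r.
Center = (7, -6), radius = 9

Circle with center (7, -6) and radius 9


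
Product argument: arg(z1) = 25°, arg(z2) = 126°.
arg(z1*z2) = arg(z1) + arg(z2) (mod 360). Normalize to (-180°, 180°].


arg(z1*z2) = 25° + 126° = 151°
Normalized to (-180°, 180°]: 151°

151°


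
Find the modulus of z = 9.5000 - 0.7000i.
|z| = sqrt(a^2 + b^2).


|z| = sqrt(9.5^2 + (-0.7)^2) = sqrt(90.25 + 0.49) = sqrt(90.74) = 9.5258

|z| = 9.5258


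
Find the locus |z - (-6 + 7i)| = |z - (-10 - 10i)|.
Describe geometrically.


Equal distances means the locus is the perpendicular bisector of z1 and z2.
Midpoint = ((-6+(-10))/2, (7+(-10))/2) = (-8.0000, -1.5000)

Perpendicular bisector through (-8.0000, -1.5000)


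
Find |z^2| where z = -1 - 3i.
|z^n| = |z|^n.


|z| = sqrt(1+9) = sqrt(10) = 3.1623
|z^2| = |z|^2 = (sqrt(10))^2 = 10

|z^2| = 10


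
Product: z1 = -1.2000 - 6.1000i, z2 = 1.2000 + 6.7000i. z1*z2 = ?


Real = -1.2*1.2 - (-6.1)*6.7 = -1.44 - (-40.87) = 39.43
Imag = -1.2*6.7 + 1.2*(-6.1) = -8.04 - (7.32) = -15.36

39.4300 - 15.3600i


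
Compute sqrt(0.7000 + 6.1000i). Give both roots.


|z| = sqrt(0.49+37.21) = 6.1400
sqrt((|z|+a)/2) = sqrt((6.1400+0.7)/2) = sqrt(3.4200) = 1.8493
sqrt((|z|-a)/2) = sqrt((6.1400-0.7)/2) = sqrt(2.7200) = 1.6492

±(1.8493 + 1.6492i) i.e. 1.8493 + 1.6492i and -1.8493 - 1.6492i


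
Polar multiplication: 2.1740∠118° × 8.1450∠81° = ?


r = 2.1740 * 8.1450 = 17.7072
theta = 118° + 81° = 199° = 199° (mod 360)

17.7072 cis(199°)


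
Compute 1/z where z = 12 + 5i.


|z|^2 = 144+25 = 169
1/z = (12 - 5i)/169

1/z = 0.0710 - 0.0296i


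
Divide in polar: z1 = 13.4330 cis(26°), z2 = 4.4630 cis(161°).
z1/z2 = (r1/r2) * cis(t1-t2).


r = 13.4330 / 4.4630 = 3.0099
theta = 26° - 161° = -135° = 225° (mod 360)

3.0099 cis(225°)


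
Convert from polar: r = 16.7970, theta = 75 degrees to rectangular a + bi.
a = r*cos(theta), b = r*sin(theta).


a = 16.7970*cos(75°) = 16.7970*0.25882 = 4.3474
b = 16.7970*sin(75°) = 16.7970*0.96593 = 16.2247

4.3474 + 16.2247i


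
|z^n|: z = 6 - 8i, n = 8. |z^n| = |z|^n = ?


|z| = sqrt(36+64) = sqrt(100) = 10
|z^8| = |z|^8 = 10^8 = 100000000

|z^8| = 100000000


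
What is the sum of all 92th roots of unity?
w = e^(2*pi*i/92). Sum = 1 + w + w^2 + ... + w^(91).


The sum of all 92th roots of unity is 0.
Geometric series: (1 - w^92)/(1 - w) = (1-1)/(1-w) = 0 since w^92 = 1, w ≠ 1.
Alternatively: coefficient of z^91 in z^92 - 1 is 0.

0


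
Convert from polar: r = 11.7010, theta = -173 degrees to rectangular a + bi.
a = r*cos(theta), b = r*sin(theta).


a = 11.7010*cos(-173°) = 11.7010*(-0.99255) = -11.6138
b = 11.7010*sin(-173°) = 11.7010*(-0.12187) = -1.4260

-11.6138 - 1.4260i


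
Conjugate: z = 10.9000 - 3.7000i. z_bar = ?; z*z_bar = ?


z_bar = 10.9000 + 3.7000i
z*z_bar = 10.9^2 + (-3.7)^2 = 118.81 + 13.69 = 132.5

z_bar = 10.9000 + 3.7000i, z*z_bar = 132.5


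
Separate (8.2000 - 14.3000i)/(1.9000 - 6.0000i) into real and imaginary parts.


Multiply by conjugate: (8.2000 - 14.3000i)(1.9000 + 6.0000i) / (1.9^2 + (-6)^2)
Numerator real = 8.2*1.9 - (14.3)*(-6) = 101.38
Numerator imag = -14.3*1.9 - 8.2*(-6) = 22.03
Denominator = 39.61
Re(z) = 101.38/39.61 = 2.5595
Im(z) = 22.03/39.61 = 0.5562

Re(z) = 2.5595, Im(z) = 0.5562


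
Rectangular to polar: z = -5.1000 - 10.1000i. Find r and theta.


r = sqrt(26.01+102.01) = sqrt(128.02) = 11.3146
theta = atan2(-10.1, -5.1) = -116.7915 degrees

r = 11.3146, theta = -116.7915 degrees


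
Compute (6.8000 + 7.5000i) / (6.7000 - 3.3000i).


Conjugate of z2 = 6.7000 + 3.3000i
Numerator: (6.8000 + 7.5000i)(6.7000 + 3.3000i) = 20.8100 + 72.6900i
Denominator: 6.7^2 + (-3.3)^2 = 55.78
Result = (20.8100 + 72.6900i)/55.78

0.3731 + 1.3032i


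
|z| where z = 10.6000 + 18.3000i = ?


|z| = sqrt(10.6^2 + 18.3^2) = sqrt(112.36 + 334.89) = sqrt(447.25) = 21.1483

|z| = 21.1483


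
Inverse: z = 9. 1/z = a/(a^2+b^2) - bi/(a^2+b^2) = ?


|z|^2 = 81+0 = 81
1/z = (9 - 0i)/81

1/z = 0.1111 + 0i


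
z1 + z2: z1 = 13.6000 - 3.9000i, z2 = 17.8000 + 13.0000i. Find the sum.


Real: 13.6 + 17.8 = 31.4
Imag: -3.9 + 13 = 9.1

31.4000 + 9.1000i


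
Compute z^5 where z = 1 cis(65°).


r^5 = 1^5 = 1
n*theta = 5*65° = 325° = 325° (mod 360)
a = 1*cos(325°) = 0.8192
b = 1*sin(325°) = -0.5736

1 cis(325°) = 0.8192 - 0.5736i


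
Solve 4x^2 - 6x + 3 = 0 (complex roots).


disc = (-6)^2 - 4*4*3 = 36 - 48 = -12
sqrt(|disc|) = sqrt(12) = 3.4641
Real part = 6/(2*4) = 0.7500
Imag part = 3.4641/(2*4) = 0.4330

0.7500 ± 0.4330i


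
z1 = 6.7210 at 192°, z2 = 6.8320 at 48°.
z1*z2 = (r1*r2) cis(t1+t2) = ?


r = 6.7210 * 6.8320 = 45.9179
theta = 192° + 48° = 240° = 240° (mod 360)

45.9179 cis(240°)


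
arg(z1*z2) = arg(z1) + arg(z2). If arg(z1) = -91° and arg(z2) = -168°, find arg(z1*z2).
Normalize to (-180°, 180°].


arg(z1*z2) = -91° - 168° = -259°
Normalized to (-180°, 180°]: 101°

101°


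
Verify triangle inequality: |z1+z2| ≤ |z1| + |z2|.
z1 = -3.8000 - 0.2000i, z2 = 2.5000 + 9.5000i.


|z1| = sqrt((-3.8)^2 + (-0.2)^2) = sqrt(14.48) = 3.8053
|z2| = sqrt(2.5^2 + 9.5^2) = sqrt(96.5) = 9.8234
z1+z2 = -1.3000 + 9.3000i
|z1+z2| = sqrt(88.18) = 9.3904
|z1|+|z2| = 3.8053 + 9.8234 = 13.6287

|z1+z2| = 9.3904 ≤ |z1|+|z2| = 13.6287 (verified)


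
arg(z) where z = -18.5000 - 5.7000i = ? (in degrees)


Re = -18.5, Im = -5.7
arg = atan2(-5.7, -18.5) = -162.8755 degrees

arg(z) = -162.8755 degrees


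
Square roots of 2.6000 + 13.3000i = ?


|z| = sqrt(6.76+176.89) = 13.5518
sqrt((|z|+a)/2) = sqrt((13.5518+2.6)/2) = sqrt(8.0759) = 2.8418
sqrt((|z|-a)/2) = sqrt((13.5518-2.6)/2) = sqrt(5.4759) = 2.3401

±(2.8418 + 2.3401i) i.e. 2.8418 + 2.3401i and -2.8418 - 2.3401i


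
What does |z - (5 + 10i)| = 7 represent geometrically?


|z - z0| = r is a circle with center z0 and radius r.
Center = (5, 10), radius = 7

Circle with center (5, 10) and radius 7


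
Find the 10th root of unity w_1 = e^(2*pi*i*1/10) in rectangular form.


Angle = 360*1/10 = 36°
a = cos(36°) = 0.8090
b = sin(36°) = 0.5878

0.8090 + 0.5878i


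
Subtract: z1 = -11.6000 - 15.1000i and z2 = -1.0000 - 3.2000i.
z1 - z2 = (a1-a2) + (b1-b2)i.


Real: -11.6 + 1 = -10.6
Imag: -15.1 + 3.2 = -11.9

-10.6000 - 11.9000i


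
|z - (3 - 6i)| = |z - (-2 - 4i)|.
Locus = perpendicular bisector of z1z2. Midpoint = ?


Equal distances means the locus is the perpendicular bisector of z1 and z2.
Midpoint = ((3+(-2))/2, (-6+(-4))/2) = (0.5000, -5.0000)

Perpendicular bisector through (0.5000, -5.0000)


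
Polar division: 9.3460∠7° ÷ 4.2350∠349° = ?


r = 9.3460 / 4.2350 = 2.2068
theta = 7° - 349° = -342° = 18° (mod 360)

2.2068 cis(18°)


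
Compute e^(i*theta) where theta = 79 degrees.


cos(79°) = 0.1908
sin(79°) = 0.9816

e^(i*79°) = 0.1908 + 0.9816i


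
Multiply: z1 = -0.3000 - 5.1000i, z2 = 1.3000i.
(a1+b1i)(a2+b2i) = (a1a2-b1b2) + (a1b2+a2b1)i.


Real = -0.3*0 - (-5.1)*1.3 = 0 - (-6.63) = 6.63
Imag = -0.3*1.3 + 0*(-5.1) = -0.39 + 0 = -0.39

6.6300 - 0.3900i


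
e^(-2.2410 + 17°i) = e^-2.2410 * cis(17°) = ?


e^-2.2410 = 0.10635
cos(17°) = 0.9563
sin(17°) = 0.2924
Real = 0.10635*0.9563 = 0.1017
Imag = 0.10635*0.2924 = 0.0311

0.1017 + 0.0311i


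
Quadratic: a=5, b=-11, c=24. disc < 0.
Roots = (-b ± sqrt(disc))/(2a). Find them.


disc = (-11)^2 - 4*5*24 = 121 - 480 = -359
sqrt(|disc|) = sqrt(359) = 18.9473
Real part = 11/(2*5) = 1.1000
Imag part = 18.9473/(2*5) = 1.8947

1.1000 ± 1.8947i


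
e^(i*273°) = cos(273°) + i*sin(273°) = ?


cos(273°) = 0.0523
sin(273°) = -0.9986

e^(i*273°) = 0.0523 - 0.9986i


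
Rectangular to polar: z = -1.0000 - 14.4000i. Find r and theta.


r = sqrt(1+207.36) = sqrt(208.36) = 14.4347
theta = atan2(-14.4, -1) = -93.9725 degrees

r = 14.4347, theta = -93.9725 degrees


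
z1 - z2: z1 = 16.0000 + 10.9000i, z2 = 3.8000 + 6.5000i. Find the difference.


Real: 16 - 3.8 = 12.2
Imag: 10.9 - 6.5 = 4.4

12.2000 + 4.4000i


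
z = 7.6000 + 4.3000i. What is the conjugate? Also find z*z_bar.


z_bar = 7.6000 - 4.3000i
z*z_bar = 7.6^2 + 4.3^2 = 57.76 + 18.49 = 76.25

z_bar = 7.6000 - 4.3000i, z*z_bar = 76.25


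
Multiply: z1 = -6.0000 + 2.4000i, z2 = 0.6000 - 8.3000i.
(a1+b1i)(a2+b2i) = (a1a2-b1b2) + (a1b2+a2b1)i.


Real = -6*0.6 - 2.4*(-8.3) = -3.6 - (-19.92) = 16.32
Imag = -6*(-8.3) + 0.6*2.4 = 49.8 + 1.44 = 51.24

16.3200 + 51.2400i


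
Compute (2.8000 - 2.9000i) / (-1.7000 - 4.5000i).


Conjugate of z2 = -1.7000 + 4.5000i
Numerator: (2.8000 - 2.9000i)(-1.7000 + 4.5000i) = 8.2900 + 17.5300i
Denominator: (-1.7)^2 + (-4.5)^2 = 23.14
Result = (8.2900 + 17.5300i)/23.14

0.3583 + 0.7576i


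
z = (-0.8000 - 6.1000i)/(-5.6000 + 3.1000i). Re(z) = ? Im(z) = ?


Multiply by conjugate: (-0.8000 - 6.1000i)(-5.6000 - 3.1000i) / ((-5.6)^2 + 3.1^2)
Numerator real = -0.8*(-5.6) - (6.1)*3.1 = -14.43
Numerator imag = -6.1*(-5.6) - (-0.8)*3.1 = 36.64
Denominator = 40.97
Re(z) = -14.43/40.97 = -0.3522
Im(z) = 36.64/40.97 = 0.8943

Re(z) = -0.3522, Im(z) = 0.8943


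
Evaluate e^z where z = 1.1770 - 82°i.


e^1.1770 = 3.2446
cos(-82°) = 0.1392
sin(-82°) = -0.99027
Real = 3.2446*0.1392 = 0.4516
Imag = 3.2446*(-0.99027) = -3.2130

0.4516 - 3.2130i


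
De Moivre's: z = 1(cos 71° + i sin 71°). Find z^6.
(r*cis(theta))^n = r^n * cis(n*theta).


r^6 = 1^6 = 1
n*theta = 6*71° = 426° = 66° (mod 360)
a = 1*cos(66°) = 0.4067
b = 1*sin(66°) = 0.9135

1 cis(66°) = 0.4067 + 0.9135i


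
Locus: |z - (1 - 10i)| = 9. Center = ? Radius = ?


|z - z0| = r is a circle with center z0 and radius r.
Center = (1, -10), radius = 9

Circle with center (1, -10) and radius 9


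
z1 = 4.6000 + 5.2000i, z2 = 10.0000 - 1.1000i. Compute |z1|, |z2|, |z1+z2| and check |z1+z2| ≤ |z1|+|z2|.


|z1| = sqrt(4.6^2 + 5.2^2) = sqrt(48.2) = 6.9426
|z2| = sqrt(10^2 + (-1.1)^2) = sqrt(101.21) = 10.0603
z1+z2 = 14.6000 + 4.1000i
|z1+z2| = sqrt(229.97) = 15.1648
|z1|+|z2| = 6.9426 + 10.0603 = 17.0029

|z1+z2| = 15.1648 ≤ |z1|+|z2| = 17.0029 (verified)


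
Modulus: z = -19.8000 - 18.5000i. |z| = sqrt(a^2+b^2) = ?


|z| = sqrt((-19.8)^2 + (-18.5)^2) = sqrt(392.04 + 342.25) = sqrt(734.29) = 27.0978

|z| = 27.0978


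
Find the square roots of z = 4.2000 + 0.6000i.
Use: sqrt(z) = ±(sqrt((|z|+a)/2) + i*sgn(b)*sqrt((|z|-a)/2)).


|z| = sqrt(17.64+0.36) = 4.2426
sqrt((|z|+a)/2) = sqrt((4.2426+4.2)/2) = sqrt(4.2213) = 2.0546
sqrt((|z|-a)/2) = sqrt((4.2426-4.2)/2) = sqrt(0.0213) = 0.1460

±(2.0546 + 0.1460i) i.e. 2.0546 + 0.1460i and -2.0546 - 0.1460i


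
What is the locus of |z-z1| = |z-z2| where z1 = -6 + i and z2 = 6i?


Equal distances means the locus is the perpendicular bisector of z1 and z2.
Midpoint = ((-6+0)/2, (1+6)/2) = (-3.0000, 3.5000)

Perpendicular bisector through (-3.0000, 3.5000)


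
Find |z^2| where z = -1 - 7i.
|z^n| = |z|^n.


|z| = sqrt(1+49) = sqrt(50) = 7.0711
|z^2| = |z|^2 = (sqrt(50))^2 = 50

|z^2| = 50


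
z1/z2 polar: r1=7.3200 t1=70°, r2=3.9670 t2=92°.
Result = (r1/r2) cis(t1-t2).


r = 7.3200 / 3.9670 = 1.8452
theta = 70° - 92° = -22° = 338° (mod 360)

1.8452 cis(338°)


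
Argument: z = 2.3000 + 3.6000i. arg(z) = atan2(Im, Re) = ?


Re = 2.3, Im = 3.6
arg = atan2(3.6, 2.3) = 57.4259 degrees

arg(z) = 57.4259 degrees


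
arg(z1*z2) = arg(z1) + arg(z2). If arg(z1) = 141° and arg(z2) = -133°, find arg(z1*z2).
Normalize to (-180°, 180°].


arg(z1*z2) = 141° - 133° = 8°
Normalized to (-180°, 180°]: 8°

8°


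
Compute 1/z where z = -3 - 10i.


|z|^2 = 9+100 = 109
1/z = (-3 + 10i)/109

1/z = -0.0275 + 0.0917i


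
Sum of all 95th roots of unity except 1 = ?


With w = e^(2*pi*i/95), all 95 of the 95th roots of unity w^0 = 1, w, ..., w^(94) sum to 0: 1 + w + ... + w^(94) = (1 - w^95)/(1 - w) = 0 since w^95 = 1, w ≠ 1.
Removing the root 1: w + w^2 + ... + w^(94) = 0 - 1 = -1

Sum = -1


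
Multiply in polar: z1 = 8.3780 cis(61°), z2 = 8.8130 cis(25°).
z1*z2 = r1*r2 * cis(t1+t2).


r = 8.3780 * 8.8130 = 73.8353
theta = 61° + 25° = 86° = 86° (mod 360)

73.8353 cis(86°)


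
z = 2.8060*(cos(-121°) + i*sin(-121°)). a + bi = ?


a = 2.8060*cos(-121°) = 2.8060*(-0.51504) = -1.4452
b = 2.8060*sin(-121°) = 2.8060*(-0.85717) = -2.4052

-1.4452 - 2.4052i


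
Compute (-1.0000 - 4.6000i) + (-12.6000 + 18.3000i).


Real: -1 - 12.6 = -13.6
Imag: -4.6 + 18.3 = 13.7

-13.6000 + 13.7000i


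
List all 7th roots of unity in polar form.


The 7th roots of unity are cis(360k/7°) for k=0..6
Angle step = 360/7 = 51.4286°
Primitive root: cis(51.4286°)
Primitive root = 0.6235 + 0.7818i

7 roots at angles: 0°, 51.4286°, 102.8571°, 154.2857°, 205.7143°, 257.1429°, 308.5714°


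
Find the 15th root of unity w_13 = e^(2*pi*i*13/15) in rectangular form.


Angle = 360*13/15 = 312°
a = cos(312°) = 0.6691
b = sin(312°) = -0.7431

0.6691 - 0.7431i


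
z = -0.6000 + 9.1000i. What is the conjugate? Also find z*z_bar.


z_bar = -0.6000 - 9.1000i
z*z_bar = (-0.6)^2 + 9.1^2 = 0.36 + 82.81 = 83.17

z_bar = -0.6000 - 9.1000i, z*z_bar = 83.17


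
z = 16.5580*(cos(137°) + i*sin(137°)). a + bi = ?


a = 16.5580*cos(137°) = 16.5580*(-0.731354) = -12.1098
b = 16.5580*sin(137°) = 16.5580*0.681998 = 11.2925

-12.1098 + 11.2925i


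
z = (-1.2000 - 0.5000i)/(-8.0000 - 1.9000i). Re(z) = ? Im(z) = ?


Multiply by conjugate: (-1.2000 - 0.5000i)(-8.0000 + 1.9000i) / ((-8)^2 + (-1.9)^2)
Numerator real = -1.2*(-8) - (0.5)*(-1.9) = 10.55
Numerator imag = -0.5*(-8) - (-1.2)*(-1.9) = 1.72
Denominator = 67.61
Re(z) = 10.55/67.61 = 0.1560
Im(z) = 1.72/67.61 = 0.0254

Re(z) = 0.1560, Im(z) = 0.0254


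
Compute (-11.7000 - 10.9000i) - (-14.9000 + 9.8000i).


Real: -11.7 + 14.9 = 3.2
Imag: -10.9 - 9.8 = -20.7

3.2000 - 20.7000i


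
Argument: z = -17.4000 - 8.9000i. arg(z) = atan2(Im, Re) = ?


Re = -17.4, Im = -8.9
arg = atan2(-8.9, -17.4) = -152.9105 degrees

arg(z) = -152.9105 degrees


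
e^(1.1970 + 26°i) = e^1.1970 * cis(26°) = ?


e^1.1970 = 3.3102
cos(26°) = 0.8988
sin(26°) = 0.43837
Real = 3.3102*0.8988 = 2.9752
Imag = 3.3102*0.43837 = 1.4511

2.9752 + 1.4511i


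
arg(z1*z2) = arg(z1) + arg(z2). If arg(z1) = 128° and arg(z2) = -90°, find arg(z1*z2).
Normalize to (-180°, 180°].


arg(z1*z2) = 128° - 90° = 38°
Normalized to (-180°, 180°]: 38°

38°


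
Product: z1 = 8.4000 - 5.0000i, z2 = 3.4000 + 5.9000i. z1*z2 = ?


Real = 8.4*3.4 - (-5)*5.9 = 28.56 - (-29.5) = 58.06
Imag = 8.4*5.9 + 3.4*(-5) = 49.56 - (17) = 32.56

58.0600 + 32.5600i


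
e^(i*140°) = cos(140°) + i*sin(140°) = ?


cos(140°) = -0.7660
sin(140°) = 0.6428

e^(i*140°) = -0.7660 + 0.6428i


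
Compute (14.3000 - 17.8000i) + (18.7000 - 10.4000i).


Real: 14.3 + 18.7 = 33
Imag: -17.8 - 10.4 = -28.2

33.0000 - 28.2000i


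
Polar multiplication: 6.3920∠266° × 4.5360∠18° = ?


r = 6.3920 * 4.5360 = 28.9941
theta = 266° + 18° = 284° = 284° (mod 360)

28.9941 cis(284°)


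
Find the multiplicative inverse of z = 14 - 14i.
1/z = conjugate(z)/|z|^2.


|z|^2 = 196+196 = 392
1/z = (14 + 14i)/392

1/z = 0.0357 + 0.0357i


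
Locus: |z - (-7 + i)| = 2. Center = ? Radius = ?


|z - z0| = r is a circle with center z0 and radius r.
Center = (-7, 1), radius = 2

Circle with center (-7, 1) and radius 2


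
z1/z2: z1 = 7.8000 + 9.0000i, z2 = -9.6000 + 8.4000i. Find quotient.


Conjugate of z2 = -9.6000 - 8.4000i
Numerator: (7.8000 + 9.0000i)(-9.6000 - 8.4000i) = 0.7200 - 151.9200i
Denominator: (-9.6)^2 + 8.4^2 = 162.72
Result = (0.7200 - 151.9200i)/162.72

0.0044 - 0.9336i


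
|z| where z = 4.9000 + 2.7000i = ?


|z| = sqrt(4.9^2 + 2.7^2) = sqrt(24.01 + 7.29) = sqrt(31.3) = 5.5946

|z| = 5.5946


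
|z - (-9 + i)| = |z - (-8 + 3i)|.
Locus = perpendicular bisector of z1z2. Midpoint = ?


Equal distances means the locus is the perpendicular bisector of z1 and z2.
Midpoint = ((-9+(-8))/2, (1+3)/2) = (-8.5000, 2.0000)

Perpendicular bisector through (-8.5000, 2.0000)


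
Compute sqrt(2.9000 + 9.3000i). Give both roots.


|z| = sqrt(8.41+86.49) = 9.7417
sqrt((|z|+a)/2) = sqrt((9.7417+2.9)/2) = sqrt(6.3208) = 2.5141
sqrt((|z|-a)/2) = sqrt((9.7417-2.9)/2) = sqrt(3.4208) = 1.8495

±(2.5141 + 1.8495i) i.e. 2.5141 + 1.8495i and -2.5141 - 1.8495i


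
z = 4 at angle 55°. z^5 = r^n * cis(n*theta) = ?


r^5 = 4^5 = 1024
n*theta = 5*55° = 275° = 275° (mod 360)
a = 1024*cos(275°) = 89.2475
b = 1024*sin(275°) = -1020.1034

1024 cis(275°) = 89.2475 - 1020.1034i


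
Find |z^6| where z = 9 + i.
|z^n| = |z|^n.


|z| = sqrt(81+1) = sqrt(82) = 9.0554
|z^6| = |z|^6 = (sqrt(82))^6 = 82^3 = 551368

|z^6| = 551368


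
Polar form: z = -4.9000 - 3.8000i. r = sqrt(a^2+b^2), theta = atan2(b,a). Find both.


r = sqrt(24.01+14.44) = sqrt(38.45) = 6.2008
theta = atan2(-3.8, -4.9) = -142.2061 degrees

r = 6.2008, theta = -142.2061 degrees


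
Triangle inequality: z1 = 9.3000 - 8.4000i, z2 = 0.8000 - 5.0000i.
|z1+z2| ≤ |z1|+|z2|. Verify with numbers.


|z1| = sqrt(9.3^2 + (-8.4)^2) = sqrt(157.05) = 12.5320
|z2| = sqrt(0.8^2 + (-5)^2) = sqrt(25.64) = 5.0636
z1+z2 = 10.1000 - 13.4000i
|z1+z2| = sqrt(281.57) = 16.7800
|z1|+|z2| = 12.5320 + 5.0636 = 17.5956

|z1+z2| = 16.7800 ≤ |z1|+|z2| = 17.5956 (verified)


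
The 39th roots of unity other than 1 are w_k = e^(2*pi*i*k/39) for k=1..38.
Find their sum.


With w = e^(2*pi*i/39), all 39 of the 39th roots of unity w^0 = 1, w, ..., w^(38) sum to 0: 1 + w + ... + w^(38) = (1 - w^39)/(1 - w) = 0 since w^39 = 1, w ≠ 1.
Removing the root 1: w + w^2 + ... + w^(38) = 0 - 1 = -1

Sum = -1


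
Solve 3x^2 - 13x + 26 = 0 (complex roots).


disc = (-13)^2 - 4*3*26 = 169 - 312 = -143
sqrt(|disc|) = sqrt(143) = 11.9583
Real part = 13/(2*3) = 2.1667
Imag part = 11.9583/(2*3) = 1.9930

2.1667 ± 1.9930i


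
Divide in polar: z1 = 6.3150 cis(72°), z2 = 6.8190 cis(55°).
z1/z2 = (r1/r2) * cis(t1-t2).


r = 6.3150 / 6.8190 = 0.9261
theta = 72° - 55° = 17° = 17° (mod 360)

0.9261 cis(17°)


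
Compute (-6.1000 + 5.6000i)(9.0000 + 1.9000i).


Real = -6.1*9 - 5.6*1.9 = -54.9 - 10.64 = -65.54
Imag = -6.1*1.9 + 9*5.6 = -11.59 + 50.4 = 38.81

-65.5400 + 38.8100i


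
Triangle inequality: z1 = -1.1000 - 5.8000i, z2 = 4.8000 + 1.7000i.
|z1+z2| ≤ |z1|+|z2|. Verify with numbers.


|z1| = sqrt((-1.1)^2 + (-5.8)^2) = sqrt(34.85) = 5.9034
|z2| = sqrt(4.8^2 + 1.7^2) = sqrt(25.93) = 5.0922
z1+z2 = 3.7000 - 4.1000i
|z1+z2| = sqrt(30.5) = 5.5227
|z1|+|z2| = 5.9034 + 5.0922 = 10.9956

|z1+z2| = 5.5227 ≤ |z1|+|z2| = 10.9956 (verified)


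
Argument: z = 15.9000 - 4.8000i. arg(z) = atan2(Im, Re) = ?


Re = 15.9, Im = -4.8
arg = atan2(-4.8, 15.9) = -16.7984 degrees

arg(z) = -16.7984 degrees


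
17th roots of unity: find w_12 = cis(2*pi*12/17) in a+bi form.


Angle = 360*12/17 = 254.1176°
a = cos(254.1176°) = -0.2737
b = sin(254.1176°) = -0.9618

-0.2737 - 0.9618i


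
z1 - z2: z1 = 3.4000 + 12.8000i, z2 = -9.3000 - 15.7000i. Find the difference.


Real: 3.4 + 9.3 = 12.7
Imag: 12.8 + 15.7 = 28.5

12.7000 + 28.5000i


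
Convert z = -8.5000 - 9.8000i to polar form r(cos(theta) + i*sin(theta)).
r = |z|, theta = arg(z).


r = sqrt(72.25+96.04) = sqrt(168.29) = 12.9727
theta = atan2(-9.8, -8.5) = -130.9366 degrees

r = 12.9727, theta = -130.9366 degrees


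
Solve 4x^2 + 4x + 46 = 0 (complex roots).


disc = 4^2 - 4*4*46 = 16 - 736 = -720
sqrt(|disc|) = sqrt(720) = 26.8328
Real part = -4/(2*4) = -0.5000
Imag part = 26.8328/(2*4) = 3.3541

-0.5000 ± 3.3541i


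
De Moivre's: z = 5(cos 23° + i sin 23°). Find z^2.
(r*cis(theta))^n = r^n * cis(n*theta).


r^2 = 5^2 = 25
n*theta = 2*23° = 46° = 46° (mod 360)
a = 25*cos(46°) = 17.3665
b = 25*sin(46°) = 17.9835

25 cis(46°) = 17.3665 + 17.9835i


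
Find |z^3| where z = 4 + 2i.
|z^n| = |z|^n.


|z| = sqrt(16+4) = sqrt(20) = 4.4721
|z^3| = |z|^3 = (sqrt(20))^3 = 20*sqrt(20)

|z^3| = 20*sqrt(20) ≈ 89.4427


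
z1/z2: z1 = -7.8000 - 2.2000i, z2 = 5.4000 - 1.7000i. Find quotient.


Conjugate of z2 = 5.4000 + 1.7000i
Numerator: (-7.8000 - 2.2000i)(5.4000 + 1.7000i) = -38.3800 - 25.1400i
Denominator: 5.4^2 + (-1.7)^2 = 32.05
Result = (-38.3800 - 25.1400i)/32.05

-1.1975 - 0.7844i


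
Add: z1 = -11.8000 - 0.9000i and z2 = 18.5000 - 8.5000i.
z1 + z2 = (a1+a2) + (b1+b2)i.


Real: -11.8 + 18.5 = 6.7
Imag: -0.9 - 8.5 = -9.4

6.7000 - 9.4000i


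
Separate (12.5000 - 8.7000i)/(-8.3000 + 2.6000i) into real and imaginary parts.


Multiply by conjugate: (12.5000 - 8.7000i)(-8.3000 - 2.6000i) / ((-8.3)^2 + 2.6^2)
Numerator real = 12.5*(-8.3) - (8.7)*2.6 = -126.37
Numerator imag = -8.7*(-8.3) - 12.5*2.6 = 39.71
Denominator = 75.65
Re(z) = -126.37/75.65 = -1.6705
Im(z) = 39.71/75.65 = 0.5249

Re(z) = -1.6705, Im(z) = 0.5249


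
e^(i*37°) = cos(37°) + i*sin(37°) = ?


cos(37°) = 0.7986
sin(37°) = 0.6018

e^(i*37°) = 0.7986 + 0.6018i


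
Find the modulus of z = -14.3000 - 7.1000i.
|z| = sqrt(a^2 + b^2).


|z| = sqrt((-14.3)^2 + (-7.1)^2) = sqrt(204.49 + 50.41) = sqrt(254.9) = 15.9656

|z| = 15.9656


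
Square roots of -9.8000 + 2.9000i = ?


|z| = sqrt(96.04+8.41) = 10.2201
sqrt((|z|+a)/2) = sqrt((10.2201+(-9.8))/2) = sqrt(0.2100) = 0.4583
sqrt((|z|-a)/2) = sqrt((10.2201-(-9.8))/2) = sqrt(10.0100) = 3.1639

±(0.4583 + 3.1639i) i.e. 0.4583 + 3.1639i and -0.4583 - 3.1639i


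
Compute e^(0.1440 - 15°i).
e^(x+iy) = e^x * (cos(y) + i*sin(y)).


e^0.1440 = 1.1549
cos(-15°) = 0.9659
sin(-15°) = -0.2588
Real = 1.1549*0.9659 = 1.1155
Imag = 1.1549*(-0.2588) = -0.2989

1.1155 - 0.2989i


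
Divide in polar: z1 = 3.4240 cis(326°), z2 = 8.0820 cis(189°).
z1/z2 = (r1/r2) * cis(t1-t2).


r = 3.4240 / 8.0820 = 0.4237
theta = 326° - 189° = 137° = 137° (mod 360)

0.4237 cis(137°)


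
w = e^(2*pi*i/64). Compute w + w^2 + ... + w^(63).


With w = e^(2*pi*i/64), all 64 of the 64th roots of unity w^0 = 1, w, ..., w^(63) sum to 0: 1 + w + ... + w^(63) = (1 - w^64)/(1 - w) = 0 since w^64 = 1, w ≠ 1.
Removing the root 1: w + w^2 + ... + w^(63) = 0 - 1 = -1

Sum = -1


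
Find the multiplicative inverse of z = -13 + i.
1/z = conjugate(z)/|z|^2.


|z|^2 = 169+1 = 170
1/z = (-13 - 1i)/170

1/z = -0.0765 - 0.0059i


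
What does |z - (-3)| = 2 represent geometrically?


|z - z0| = r is a circle with center z0 and radius r.
Center = (-3, 0), radius = 2

Circle with center (-3, 0) and radius 2


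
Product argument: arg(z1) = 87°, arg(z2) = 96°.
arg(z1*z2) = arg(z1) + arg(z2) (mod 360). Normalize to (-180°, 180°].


arg(z1*z2) = 87° + 96° = 183°
Normalized to (-180°, 180°]: -177°

-177°


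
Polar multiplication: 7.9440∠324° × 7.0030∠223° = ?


r = 7.9440 * 7.0030 = 55.6318
theta = 324° + 223° = 547° = 187° (mod 360)

55.6318 cis(187°)


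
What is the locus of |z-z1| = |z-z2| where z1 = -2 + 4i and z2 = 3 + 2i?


Equal distances means the locus is the perpendicular bisector of z1 and z2.
Midpoint = ((-2+3)/2, (4+2)/2) = (0.5000, 3.0000)

Perpendicular bisector through (0.5000, 3.0000)


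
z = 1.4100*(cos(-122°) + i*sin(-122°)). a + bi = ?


a = 1.4100*cos(-122°) = 1.4100*(-0.5299) = -0.7472
b = 1.4100*sin(-122°) = 1.4100*(-0.848) = -1.1957

-0.7472 - 1.1957i


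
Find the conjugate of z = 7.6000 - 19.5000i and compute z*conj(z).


z_bar = 7.6000 + 19.5000i
z*z_bar = 7.6^2 + (-19.5)^2 = 57.76 + 380.25 = 438.01

z_bar = 7.6000 + 19.5000i, z*z_bar = 438.01


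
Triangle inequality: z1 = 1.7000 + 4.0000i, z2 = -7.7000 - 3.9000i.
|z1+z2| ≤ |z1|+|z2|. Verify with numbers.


|z1| = sqrt(1.7^2 + 4^2) = sqrt(18.89) = 4.3463
|z2| = sqrt((-7.7)^2 + (-3.9)^2) = sqrt(74.5) = 8.6313
z1+z2 = -6.0000 + 0.1000i
|z1+z2| = sqrt(36.01) = 6.0008
|z1|+|z2| = 4.3463 + 8.6313 = 12.9776

|z1+z2| = 6.0008 ≤ |z1|+|z2| = 12.9776 (verified)


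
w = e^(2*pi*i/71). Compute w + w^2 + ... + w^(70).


With w = e^(2*pi*i/71), all 71 of the 71th roots of unity w^0 = 1, w, ..., w^(70) sum to 0: 1 + w + ... + w^(70) = (1 - w^71)/(1 - w) = 0 since w^71 = 1, w ≠ 1.
Removing the root 1: w + w^2 + ... + w^(70) = 0 - 1 = -1

Sum = -1


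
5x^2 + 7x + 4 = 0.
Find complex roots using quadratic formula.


disc = 7^2 - 4*5*4 = 49 - 80 = -31
sqrt(|disc|) = sqrt(31) = 5.5678
Real part = -7/(2*5) = -0.7000
Imag part = 5.5678/(2*5) = 0.5568

-0.7000 ± 0.5568i


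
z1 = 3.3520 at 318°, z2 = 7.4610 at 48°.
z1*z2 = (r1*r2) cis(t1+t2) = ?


r = 3.3520 * 7.4610 = 25.0093
theta = 318° + 48° = 366° = 6° (mod 360)

25.0093 cis(6°)


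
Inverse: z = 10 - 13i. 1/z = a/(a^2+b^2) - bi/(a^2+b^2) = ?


|z|^2 = 100+169 = 269
1/z = (10 + 13i)/269

1/z = 0.0372 + 0.0483i


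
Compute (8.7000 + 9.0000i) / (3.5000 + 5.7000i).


Conjugate of z2 = 3.5000 - 5.7000i
Numerator: (8.7000 + 9.0000i)(3.5000 - 5.7000i) = 81.7500 - 18.0900i
Denominator: 3.5^2 + 5.7^2 = 44.74
Result = (81.7500 - 18.0900i)/44.74

1.8272 - 0.4043i


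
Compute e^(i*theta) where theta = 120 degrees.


cos(120°) = -0.5000
sin(120°) = 0.8660

e^(i*120°) = -0.5000 + 0.8660i


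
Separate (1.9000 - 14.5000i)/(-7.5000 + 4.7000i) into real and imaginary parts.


Multiply by conjugate: (1.9000 - 14.5000i)(-7.5000 - 4.7000i) / ((-7.5)^2 + 4.7^2)
Numerator real = 1.9*(-7.5) - (14.5)*4.7 = -82.4
Numerator imag = -14.5*(-7.5) - 1.9*4.7 = 99.82
Denominator = 78.34
Re(z) = -82.4/78.34 = -1.0518
Im(z) = 99.82/78.34 = 1.2742

Re(z) = -1.0518, Im(z) = 1.2742


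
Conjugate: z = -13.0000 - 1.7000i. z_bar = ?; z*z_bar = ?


z_bar = -13.0000 + 1.7000i
z*z_bar = (-13)^2 + (-1.7)^2 = 169 + 2.89 = 171.89

z_bar = -13.0000 + 1.7000i, z*z_bar = 171.89


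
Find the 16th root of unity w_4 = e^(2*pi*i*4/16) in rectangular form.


Angle = 360*4/16 = 90°
a = cos(90°) = 0
b = sin(90°) = 1.0000

0 + 1.0000i


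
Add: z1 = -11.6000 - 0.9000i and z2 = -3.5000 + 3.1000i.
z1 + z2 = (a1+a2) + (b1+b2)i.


Real: -11.6 - 3.5 = -15.1
Imag: -0.9 + 3.1 = 2.2

-15.1000 + 2.2000i


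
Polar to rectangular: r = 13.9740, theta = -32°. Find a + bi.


a = 13.9740*cos(-32°) = 13.9740*0.848048 = 11.8506
b = 13.9740*sin(-32°) = 13.9740*(-0.52992) = -7.4051

11.8506 - 7.4051i


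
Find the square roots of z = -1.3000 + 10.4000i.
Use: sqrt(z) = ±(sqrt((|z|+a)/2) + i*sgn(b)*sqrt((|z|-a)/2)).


|z| = sqrt(1.69+108.16) = 10.4809
sqrt((|z|+a)/2) = sqrt((10.4809+(-1.3))/2) = sqrt(4.5905) = 2.1425
sqrt((|z|-a)/2) = sqrt((10.4809-(-1.3))/2) = sqrt(5.8905) = 2.4270

±(2.1425 + 2.4270i) i.e. 2.1425 + 2.4270i and -2.1425 - 2.4270i


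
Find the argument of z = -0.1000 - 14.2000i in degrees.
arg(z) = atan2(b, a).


Re = -0.1, Im = -14.2
arg = atan2(-14.2, -0.1) = -90.4035 degrees

arg(z) = -90.4035 degrees


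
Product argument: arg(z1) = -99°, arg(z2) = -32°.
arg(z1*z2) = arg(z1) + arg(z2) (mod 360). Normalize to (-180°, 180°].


arg(z1*z2) = -99° - 32° = -131°
Normalized to (-180°, 180°]: -131°

-131°


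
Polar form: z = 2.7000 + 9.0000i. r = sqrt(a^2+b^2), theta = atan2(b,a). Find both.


r = sqrt(7.29+81) = sqrt(88.29) = 9.3963
theta = atan2(9, 2.7) = 73.3008 degrees

r = 9.3963, theta = 73.3008 degrees


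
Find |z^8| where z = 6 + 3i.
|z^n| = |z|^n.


|z| = sqrt(36+9) = sqrt(45) = 6.7082
|z^8| = |z|^8 = (sqrt(45))^8 = 45^4 = 4100625

|z^8| = 4100625


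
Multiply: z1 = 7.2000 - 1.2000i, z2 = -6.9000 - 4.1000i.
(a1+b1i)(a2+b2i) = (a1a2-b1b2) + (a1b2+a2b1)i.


Real = 7.2*(-6.9) - (-1.2)*(-4.1) = -49.68 - 4.92 = -54.6
Imag = 7.2*(-4.1) - (6.9)*(-1.2) = -29.52 + 8.28 = -21.24

-54.6000 - 21.2400i


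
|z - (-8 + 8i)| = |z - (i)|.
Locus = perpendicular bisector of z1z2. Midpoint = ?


Equal distances means the locus is the perpendicular bisector of z1 and z2.
Midpoint = ((-8+0)/2, (8+1)/2) = (-4.0000, 4.5000)

Perpendicular bisector through (-4.0000, 4.5000)


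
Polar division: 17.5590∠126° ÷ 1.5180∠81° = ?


r = 17.5590 / 1.5180 = 11.5672
theta = 126° - 81° = 45° = 45° (mod 360)

11.5672 cis(45°)


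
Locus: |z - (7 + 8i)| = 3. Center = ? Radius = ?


|z - z0| = r is a circle with center z0 and radius r.
Center = (7, 8), radius = 3

Circle with center (7, 8) and radius 3


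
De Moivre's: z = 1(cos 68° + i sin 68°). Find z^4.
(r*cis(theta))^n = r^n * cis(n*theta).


r^4 = 1^4 = 1
n*theta = 4*68° = 272° = 272° (mod 360)
a = 1*cos(272°) = 0.0349
b = 1*sin(272°) = -0.9994

1 cis(272°) = 0.0349 - 0.9994i


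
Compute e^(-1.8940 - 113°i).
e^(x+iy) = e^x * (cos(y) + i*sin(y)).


e^-1.8940 = 0.1505
cos(-113°) = -0.3907
sin(-113°) = -0.9205
Real = 0.1505*(-0.3907) = -0.0588
Imag = 0.1505*(-0.9205) = -0.1385

-0.0588 - 0.1385i


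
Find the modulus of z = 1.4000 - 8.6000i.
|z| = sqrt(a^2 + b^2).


|z| = sqrt(1.4^2 + (-8.6)^2) = sqrt(1.96 + 73.96) = sqrt(75.92) = 8.7132

|z| = 8.7132


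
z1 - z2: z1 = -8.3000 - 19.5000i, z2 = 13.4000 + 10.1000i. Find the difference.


Real: -8.3 - 13.4 = -21.7
Imag: -19.5 - 10.1 = -29.6

-21.7000 - 29.6000i


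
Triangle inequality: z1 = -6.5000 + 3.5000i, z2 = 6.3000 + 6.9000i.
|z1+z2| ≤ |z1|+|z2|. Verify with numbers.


|z1| = sqrt((-6.5)^2 + 3.5^2) = sqrt(54.5) = 7.3824
|z2| = sqrt(6.3^2 + 6.9^2) = sqrt(87.3) = 9.3434
z1+z2 = -0.2000 + 10.4000i
|z1+z2| = sqrt(108.2) = 10.4019
|z1|+|z2| = 7.3824 + 9.3434 = 16.7258

|z1+z2| = 10.4019 ≤ |z1|+|z2| = 16.7258 (verified)


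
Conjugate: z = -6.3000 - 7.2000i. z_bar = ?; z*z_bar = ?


z_bar = -6.3000 + 7.2000i
z*z_bar = (-6.3)^2 + (-7.2)^2 = 39.69 + 51.84 = 91.53

z_bar = -6.3000 + 7.2000i, z*z_bar = 91.53


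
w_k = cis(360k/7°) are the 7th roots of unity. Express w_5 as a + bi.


Angle = 360*5/7 = 257.1429°
a = cos(257.1429°) = -0.2225
b = sin(257.1429°) = -0.9749

-0.2225 - 0.9749i


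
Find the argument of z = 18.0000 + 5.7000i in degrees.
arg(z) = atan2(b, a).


Re = 18, Im = 5.7
arg = atan2(5.7, 18) = 17.5713 degrees

arg(z) = 17.5713 degrees


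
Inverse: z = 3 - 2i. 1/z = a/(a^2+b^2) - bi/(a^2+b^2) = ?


|z|^2 = 9+4 = 13
1/z = (3 + 2i)/13

1/z = 0.2308 + 0.1538i


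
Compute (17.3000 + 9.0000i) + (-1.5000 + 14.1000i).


Real: 17.3 - 1.5 = 15.8
Imag: 9 + 14.1 = 23.1

15.8000 + 23.1000i


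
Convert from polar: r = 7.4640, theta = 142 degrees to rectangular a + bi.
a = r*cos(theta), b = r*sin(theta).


a = 7.4640*cos(142°) = 7.4640*(-0.78801) = -5.8817
b = 7.4640*sin(142°) = 7.4640*0.61566 = 4.5953

-5.8817 + 4.5953i


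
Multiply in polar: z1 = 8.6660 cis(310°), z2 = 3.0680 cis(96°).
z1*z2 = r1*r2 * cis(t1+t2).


r = 8.6660 * 3.0680 = 26.5873
theta = 310° + 96° = 406° = 46° (mod 360)

26.5873 cis(46°)


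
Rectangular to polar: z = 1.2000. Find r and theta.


r = sqrt(1.44+0) = sqrt(1.44) = 1.2000
theta = atan2(0, 1.2) = 0 degrees

r = 1.2000, theta = 0 degrees


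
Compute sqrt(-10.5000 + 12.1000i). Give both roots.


|z| = sqrt(110.25+146.41) = 16.0206
sqrt((|z|+a)/2) = sqrt((16.0206+(-10.5))/2) = sqrt(2.7603) = 1.6614
sqrt((|z|-a)/2) = sqrt((16.0206-(-10.5))/2) = sqrt(13.2603) = 3.6415

±(1.6614 + 3.6415i) i.e. 1.6614 + 3.6415i and -1.6614 - 3.6415i


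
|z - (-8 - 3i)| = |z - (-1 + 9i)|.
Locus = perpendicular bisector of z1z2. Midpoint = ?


Equal distances means the locus is the perpendicular bisector of z1 and z2.
Midpoint = ((-8+(-1))/2, (-3+9)/2) = (-4.5000, 3.0000)

Perpendicular bisector through (-4.5000, 3.0000)


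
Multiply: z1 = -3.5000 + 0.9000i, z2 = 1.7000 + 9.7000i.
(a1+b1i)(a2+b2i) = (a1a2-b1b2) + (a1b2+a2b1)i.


Real = -3.5*1.7 - 0.9*9.7 = -5.95 - 8.73 = -14.68
Imag = -3.5*9.7 + 1.7*0.9 = -33.95 + 1.53 = -32.42

-14.6800 - 32.4200i


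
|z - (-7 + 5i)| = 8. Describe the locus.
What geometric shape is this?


|z - z0| = r is a circle with center z0 and radius r.
Center = (-7, 5), radius = 8

Circle with center (-7, 5) and radius 8


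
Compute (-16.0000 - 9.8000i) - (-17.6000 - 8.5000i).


Real: -16 + 17.6 = 1.6
Imag: -9.8 + 8.5 = -1.3

1.6000 - 1.3000i


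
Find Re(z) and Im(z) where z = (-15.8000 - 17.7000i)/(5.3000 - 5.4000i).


Multiply by conjugate: (-15.8000 - 17.7000i)(5.3000 + 5.4000i) / (5.3^2 + (-5.4)^2)
Numerator real = -15.8*5.3 - (17.7)*(-5.4) = 11.84
Numerator imag = -17.7*5.3 - (-15.8)*(-5.4) = -179.13
Denominator = 57.25
Re(z) = 11.84/57.25 = 0.2068
Im(z) = -179.13/57.25 = -3.1289

Re(z) = 0.2068, Im(z) = -3.1289


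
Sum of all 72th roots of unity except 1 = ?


With w = e^(2*pi*i/72), all 72 of the 72th roots of unity w^0 = 1, w, ..., w^(71) sum to 0: 1 + w + ... + w^(71) = (1 - w^72)/(1 - w) = 0 since w^72 = 1, w ≠ 1.
Removing the root 1: w + w^2 + ... + w^(71) = 0 - 1 = -1

Sum = -1


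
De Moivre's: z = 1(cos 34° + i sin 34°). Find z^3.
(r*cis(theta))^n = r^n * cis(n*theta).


r^3 = 1^3 = 1
n*theta = 3*34° = 102° = 102° (mod 360)
a = 1*cos(102°) = -0.2079
b = 1*sin(102°) = 0.9781

1 cis(102°) = -0.2079 + 0.9781i


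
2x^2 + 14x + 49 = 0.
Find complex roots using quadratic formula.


disc = 14^2 - 4*2*49 = 196 - 392 = -196
sqrt(|disc|) = sqrt(196) = 14.0000
Real part = -14/(2*2) = -3.5000
Imag part = 14.0000/(2*2) = 3.5000

-3.5000 ± 3.5000i


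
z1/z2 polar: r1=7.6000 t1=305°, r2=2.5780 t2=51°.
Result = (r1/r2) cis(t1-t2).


r = 7.6000 / 2.5780 = 2.9480
theta = 305° - 51° = 254° = 254° (mod 360)

2.9480 cis(254°)


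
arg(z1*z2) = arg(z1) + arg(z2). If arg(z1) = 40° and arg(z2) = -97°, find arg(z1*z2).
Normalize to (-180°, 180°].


arg(z1*z2) = 40° - 97° = -57°
Normalized to (-180°, 180°]: -57°

-57°


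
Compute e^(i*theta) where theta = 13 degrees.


cos(13°) = 0.9744
sin(13°) = 0.2250

e^(i*13°) = 0.9744 + 0.2250i


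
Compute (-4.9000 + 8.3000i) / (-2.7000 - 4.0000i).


Conjugate of z2 = -2.7000 + 4.0000i
Numerator: (-4.9000 + 8.3000i)(-2.7000 + 4.0000i) = -19.9700 - 42.0100i
Denominator: (-2.7)^2 + (-4)^2 = 23.29
Result = (-19.9700 - 42.0100i)/23.29

-0.8574 - 1.8038i


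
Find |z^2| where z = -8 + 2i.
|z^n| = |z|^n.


|z| = sqrt(64+4) = sqrt(68) = 8.2462
|z^2| = |z|^2 = (sqrt(68))^2 = 68

|z^2| = 68


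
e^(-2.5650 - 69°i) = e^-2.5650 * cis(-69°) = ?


e^-2.5650 = 0.0769
cos(-69°) = 0.3584
sin(-69°) = -0.9336
Real = 0.0769*0.3584 = 0.0276
Imag = 0.0769*(-0.9336) = -0.0718

0.0276 - 0.0718i


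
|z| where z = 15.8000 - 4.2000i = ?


|z| = sqrt(15.8^2 + (-4.2)^2) = sqrt(249.64 + 17.64) = sqrt(267.28) = 16.3487

|z| = 16.3487


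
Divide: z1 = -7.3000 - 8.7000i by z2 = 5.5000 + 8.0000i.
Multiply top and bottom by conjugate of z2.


Conjugate of z2 = 5.5000 - 8.0000i
Numerator: (-7.3000 - 8.7000i)(5.5000 - 8.0000i) = -109.7500 + 10.5500i
Denominator: 5.5^2 + 8^2 = 94.25
Result = (-109.7500 + 10.5500i)/94.25

-1.1645 + 0.1119i


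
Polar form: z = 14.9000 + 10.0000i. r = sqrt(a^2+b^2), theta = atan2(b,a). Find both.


r = sqrt(222.01+100) = sqrt(322.01) = 17.9446
theta = atan2(10, 14.9) = 33.8672 degrees

r = 17.9446, theta = 33.8672 degrees


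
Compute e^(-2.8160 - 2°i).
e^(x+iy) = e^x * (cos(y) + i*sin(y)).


e^-2.8160 = 0.0598
cos(-2°) = 0.9994
sin(-2°) = -0.0349
Real = 0.0598*0.9994 = 0.0598
Imag = 0.0598*(-0.0349) = -0.0021

0.0598 - 0.0021i


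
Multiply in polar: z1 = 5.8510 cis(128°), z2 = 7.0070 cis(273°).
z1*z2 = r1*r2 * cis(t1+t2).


r = 5.8510 * 7.0070 = 40.9980
theta = 128° + 273° = 401° = 41° (mod 360)

40.9980 cis(41°)


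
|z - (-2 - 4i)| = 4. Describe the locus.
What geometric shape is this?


|z - z0| = r is a circle with center z0 and radius r.
Center = (-2, -4), radius = 4

Circle with center (-2, -4) and radius 4


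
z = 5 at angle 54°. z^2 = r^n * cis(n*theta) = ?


r^2 = 5^2 = 25
n*theta = 2*54° = 108° = 108° (mod 360)
a = 25*cos(108°) = -7.7254
b = 25*sin(108°) = 23.7764

25 cis(108°) = -7.7254 + 23.7764i


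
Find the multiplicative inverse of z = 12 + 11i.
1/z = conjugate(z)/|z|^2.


|z|^2 = 144+121 = 265
1/z = (12 - 11i)/265

1/z = 0.0453 - 0.0415i


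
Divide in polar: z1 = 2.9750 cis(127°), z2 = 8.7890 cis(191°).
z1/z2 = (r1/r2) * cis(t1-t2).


r = 2.9750 / 8.7890 = 0.3385
theta = 127° - 191° = -64° = 296° (mod 360)

0.3385 cis(296°)


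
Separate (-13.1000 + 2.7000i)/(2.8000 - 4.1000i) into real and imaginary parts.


Multiply by conjugate: (-13.1000 + 2.7000i)(2.8000 + 4.1000i) / (2.8^2 + (-4.1)^2)
Numerator real = -13.1*2.8 + 2.7*(-4.1) = -47.75
Numerator imag = 2.7*2.8 - (-13.1)*(-4.1) = -46.15
Denominator = 24.65
Re(z) = -47.75/24.65 = -1.9371
Im(z) = -46.15/24.65 = -1.8722

Re(z) = -1.9371, Im(z) = -1.8722


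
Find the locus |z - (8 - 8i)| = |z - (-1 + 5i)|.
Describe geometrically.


Equal distances means the locus is the perpendicular bisector of z1 and z2.
Midpoint = ((8+(-1))/2, (-8+5)/2) = (3.5000, -1.5000)

Perpendicular bisector through (3.5000, -1.5000)


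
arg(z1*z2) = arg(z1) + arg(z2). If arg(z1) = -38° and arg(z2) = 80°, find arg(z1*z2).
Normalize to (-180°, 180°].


arg(z1*z2) = -38° + 80° = 42°
Normalized to (-180°, 180°]: 42°

42°


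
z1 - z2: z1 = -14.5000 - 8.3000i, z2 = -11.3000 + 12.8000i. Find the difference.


Real: -14.5 + 11.3 = -3.2
Imag: -8.3 - 12.8 = -21.1

-3.2000 - 21.1000i


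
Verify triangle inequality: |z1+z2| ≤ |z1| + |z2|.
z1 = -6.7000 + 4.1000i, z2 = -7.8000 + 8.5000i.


|z1| = sqrt((-6.7)^2 + 4.1^2) = sqrt(61.7) = 7.8549
|z2| = sqrt((-7.8)^2 + 8.5^2) = sqrt(133.09) = 11.5365
z1+z2 = -14.5000 + 12.6000i
|z1+z2| = sqrt(369.01) = 19.2096
|z1|+|z2| = 7.8549 + 11.5365 = 19.3914

|z1+z2| = 19.2096 ≤ |z1|+|z2| = 19.3914 (verified)


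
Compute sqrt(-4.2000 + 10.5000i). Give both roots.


|z| = sqrt(17.64+110.25) = 11.3088
sqrt((|z|+a)/2) = sqrt((11.3088+(-4.2))/2) = sqrt(3.5544) = 1.8853
sqrt((|z|-a)/2) = sqrt((11.3088-(-4.2))/2) = sqrt(7.7544) = 2.7847

±(1.8853 + 2.7847i) i.e. 1.8853 + 2.7847i and -1.8853 - 2.7847i


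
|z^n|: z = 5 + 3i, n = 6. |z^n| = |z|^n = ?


|z| = sqrt(25+9) = sqrt(34) = 5.8310
|z^6| = |z|^6 = (sqrt(34))^6 = 34^3 = 39304

|z^6| = 39304


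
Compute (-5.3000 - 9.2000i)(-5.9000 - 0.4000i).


Real = -5.3*(-5.9) - (-9.2)*(-0.4) = 31.27 - 3.68 = 27.59
Imag = -5.3*(-0.4) - (5.9)*(-9.2) = 2.12 + 54.28 = 56.4

27.5900 + 56.4000i


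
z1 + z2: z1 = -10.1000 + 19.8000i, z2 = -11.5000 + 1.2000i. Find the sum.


Real: -10.1 - 11.5 = -21.6
Imag: 19.8 + 1.2 = 21

-21.6000 + 21.0000i
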